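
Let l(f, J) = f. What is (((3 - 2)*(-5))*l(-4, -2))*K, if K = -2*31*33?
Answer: -40920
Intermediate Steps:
K = -2046 (K = -62*33 = -2046)
(((3 - 2)*(-5))*l(-4, -2))*K = (((3 - 2)*(-5))*(-4))*(-2046) = ((1*(-5))*(-4))*(-2046) = -5*(-4)*(-2046) = 20*(-2046) = -40920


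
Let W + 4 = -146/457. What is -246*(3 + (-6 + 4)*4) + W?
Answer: 560136/457 ≈ 1225.7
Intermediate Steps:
W = -1974/457 (W = -4 - 146/457 = -1974/457 ≈ -4.3195)
-246*(3 + (-6 + 4)*4) + W = -246*(3 + (-6 + 4)*4) - 1974/457 = -246*(3 - 2*4) - 1974/457 = -246*(3 - 8) - 1974/457 = -246*(-5) - 1974/457 = 1230 - 1974/457 = 560136/457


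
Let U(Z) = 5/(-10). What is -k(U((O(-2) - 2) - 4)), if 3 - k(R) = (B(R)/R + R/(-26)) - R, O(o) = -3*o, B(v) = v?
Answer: -77/52 ≈ -1.4808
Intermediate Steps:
U(Z) = -1/2 (U(Z) = 5*(-1/10) = -1/2)
k(R) = 2 + 27*R/26 (k(R) = 3 - ((R/R + R/(-26)) - R) = 3 - ((1 + R*(-1/26)) - R) = 3 - ((1 - R/26) - R) = 3 - (1 - 27*R/26) = 3 + (-1 + 27*R/26) = 2 + 27*R/26)
-k(U((O(-2) - 2) - 4)) = -(2 + (27/26)*(-1/2)) = -(2 - 27/52) = -1*77/52 = -77/52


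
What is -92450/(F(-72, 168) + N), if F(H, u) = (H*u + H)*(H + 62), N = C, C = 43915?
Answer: -18490/33119 ≈ -0.55829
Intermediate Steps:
N = 43915
F(H, u) = (62 + H)*(H + H*u) (F(H, u) = (H + H*u)*(62 + H) = (62 + H)*(H + H*u))
-92450/(F(-72, 168) + N) = -92450/(-72*(62 - 72 + 62*168 - 72*168) + 43915) = -92450/(-72*(62 - 72 + 10416 - 12096) + 43915) = -92450/(-72*(-1690) + 43915) = -92450/(121680 + 43915) = -92450/165595 = -92450*1/165595 = -18490/33119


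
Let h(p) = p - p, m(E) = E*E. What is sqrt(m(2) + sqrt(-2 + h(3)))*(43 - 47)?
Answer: -4*sqrt(4 + I*sqrt(2)) ≈ -8.1204 - 1.3932*I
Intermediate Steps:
m(E) = E**2
h(p) = 0
sqrt(m(2) + sqrt(-2 + h(3)))*(43 - 47) = sqrt(2**2 + sqrt(-2 + 0))*(43 - 47) = sqrt(4 + sqrt(-2))*(-4) = sqrt(4 + I*sqrt(2))*(-4) = -4*sqrt(4 + I*sqrt(2))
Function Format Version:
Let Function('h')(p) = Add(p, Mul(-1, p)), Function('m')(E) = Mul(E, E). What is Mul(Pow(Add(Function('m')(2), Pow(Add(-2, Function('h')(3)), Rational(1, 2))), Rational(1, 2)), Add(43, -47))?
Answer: Mul(-4, Pow(Add(4, Mul(I, Pow(2, Rational(1, 2)))), Rational(1, 2))) ≈ Add(-8.1204, Mul(-1.3932, I))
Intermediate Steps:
Function('m')(E) = Pow(E, 2)
Function('h')(p) = 0
Mul(Pow(Add(Function('m')(2), Pow(Add(-2, Function('h')(3)), Rational(1, 2))), Rational(1, 2)), Add(43, -47)) = Mul(Pow(Add(Pow(2, 2), Pow(Add(-2, 0), Rational(1, 2))), Rational(1, 2)), Add(43, -47)) = Mul(Pow(Add(4, Pow(-2, Rational(1, 2))), Rational(1, 2)), -4) = Mul(Pow(Add(4, Mul(I, Pow(2, Rational(1, 2)))), Rational(1, 2)), -4) = Mul(-4, Pow(Add(4, Mul(I, Pow(2, Rational(1, 2)))), Rational(1, 2)))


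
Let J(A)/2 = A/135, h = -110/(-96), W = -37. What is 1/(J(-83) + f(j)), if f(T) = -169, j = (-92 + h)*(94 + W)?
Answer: -135/22981 ≈ -0.0058744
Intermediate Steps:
h = 55/48 (h = -110*(-1/96) = 55/48 ≈ 1.1458)
J(A) = 2*A/135 (J(A) = 2*(A/135) = 2*A/135)
j = -82859/16 (j = (-92 + 55/48)*(94 - 37) = -4361/48*57 = -82859/16 ≈ -5178.7)
1/(J(-83) + f(j)) = 1/((2/135)*(-83) - 169) = 1/(-166/135 - 169) = 1/(-22981/135) = -135/22981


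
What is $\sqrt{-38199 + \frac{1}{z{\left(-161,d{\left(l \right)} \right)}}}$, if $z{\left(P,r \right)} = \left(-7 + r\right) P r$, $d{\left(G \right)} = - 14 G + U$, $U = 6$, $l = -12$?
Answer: $\frac{i \sqrt{836055647251956894}}{4678338} \approx 195.45 i$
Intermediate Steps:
$d{\left(G \right)} = 6 - 14 G$ ($d{\left(G \right)} = - 14 G + 6 = 6 - 14 G$)
$z{\left(P,r \right)} = P r \left(-7 + r\right)$
$\sqrt{-38199 + \frac{1}{z{\left(-161,d{\left(l \right)} \right)}}} = \sqrt{-38199 + \frac{1}{\left(-161\right) \left(6 - -168\right) \left(-7 + \left(6 - -168\right)\right)}} = \sqrt{-38199 + \frac{1}{\left(-161\right) \left(6 + 168\right) \left(-7 + \left(6 + 168\right)\right)}} = \sqrt{-38199 + \frac{1}{\left(-161\right) 174 \left(-7 + 174\right)}} = \sqrt{-38199 + \frac{1}{\left(-161\right) 174 \cdot 167}} = \sqrt{-38199 + \frac{1}{-4678338}} = \sqrt{-38199 - \frac{1}{4678338}} = \sqrt{- \frac{178707833263}{4678338}} = \frac{i \sqrt{836055647251956894}}{4678338}$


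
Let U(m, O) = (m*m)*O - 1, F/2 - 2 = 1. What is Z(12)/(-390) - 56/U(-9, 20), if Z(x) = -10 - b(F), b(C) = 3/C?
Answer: -3227/420940 ≈ -0.0076662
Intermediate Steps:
F = 6 (F = 4 + 2*1 = 4 + 2 = 6)
U(m, O) = -1 + O*m**2 (U(m, O) = m**2*O - 1 = O*m**2 - 1 = -1 + O*m**2)
Z(x) = -21/2 (Z(x) = -10 - 3/6 = -10 - 1*1/2 = -10 - 1/2 = -21/2)
Z(12)/(-390) - 56/U(-9, 20) = -21/2/(-390) - 56/(-1 + 20*(-9)**2) = -21/2*(-1/390) - 56/(-1 + 20*81) = 7/260 - 56/(-1 + 1620) = 7/260 - 56/1619 = -3227/420940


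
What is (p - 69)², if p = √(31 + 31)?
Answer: (69 - √62)² ≈ 3736.4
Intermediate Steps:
p = √62 ≈ 7.8740
(p - 69)² = (√62 - 69)² = (-69 + √62)²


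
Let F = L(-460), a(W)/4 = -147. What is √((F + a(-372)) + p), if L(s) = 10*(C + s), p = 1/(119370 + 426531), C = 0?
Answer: I*√1546064993997687/545901 ≈ 72.028*I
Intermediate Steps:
a(W) = -588 (a(W) = 4*(-147) = -588)
p = 1/545901 ≈ 1.8318e-6
L(s) = 10*s (L(s) = 10*(0 + s) = 10*s)
F = -4600 (F = 10*(-460) = -4600)
√((F + a(-372)) + p) = √((-4600 - 588) + 1/545901) = √(-5188 + 1/545901) = √(-2832134387/545901) = I*√1546064993997687/545901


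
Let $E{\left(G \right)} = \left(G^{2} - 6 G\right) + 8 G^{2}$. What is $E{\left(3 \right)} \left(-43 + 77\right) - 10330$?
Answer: $-8188$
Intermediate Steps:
$E{\left(G \right)} = - 6 G + 9 G^{2}$
$E{\left(3 \right)} \left(-43 + 77\right) - 10330 = 3 \cdot 3 \left(-2 + 3 \cdot 3\right) \left(-43 + 77\right) - 10330 = 3 \cdot 3 \left(-2 + 9\right) 34 - 10330 = 3 \cdot 3 \cdot 7 \cdot 34 - 10330 = 63 \cdot 34 - 10330 = 2142 - 10330 = -8188$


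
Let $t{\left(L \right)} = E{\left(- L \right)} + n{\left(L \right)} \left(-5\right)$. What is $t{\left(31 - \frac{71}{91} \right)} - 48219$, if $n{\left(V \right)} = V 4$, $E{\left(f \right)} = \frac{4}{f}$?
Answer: $- \frac{6109043937}{125125} \approx -48824.0$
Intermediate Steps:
$n{\left(V \right)} = 4 V$
$t{\left(L \right)} = - 20 L - \frac{4}{L}$ ($t{\left(L \right)} = \frac{4}{\left(-1\right) L} + 4 L \left(-5\right) = 4 \left(- \frac{1}{L}\right) - 20 L = - \frac{4}{L} - 20 L = - 20 L - \frac{4}{L}$)
$t{\left(31 - \frac{71}{91} \right)} - 48219 = \left(- 20 \left(31 - \frac{71}{91}\right) - \frac{4}{31 - \frac{71}{91}}\right) - 48219 = \left(\left(-20\right) \frac{2750}{91} - \frac{4}{\frac{2750}{91}}\right) - 48219 = \left(- \frac{55000}{91} - \frac{182}{1375}\right) - 48219 = - \frac{75641562}{125125} - 48219 = - \frac{6109043937}{125125}$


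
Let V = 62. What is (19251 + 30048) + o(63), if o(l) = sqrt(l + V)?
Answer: 49299 + 5*sqrt(5) ≈ 49310.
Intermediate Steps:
o(l) = sqrt(62 + l) (o(l) = sqrt(l + 62) = sqrt(62 + l))
(19251 + 30048) + o(63) = (19251 + 30048) + sqrt(62 + 63) = 49299 + sqrt(125) = 49299 + 5*sqrt(5)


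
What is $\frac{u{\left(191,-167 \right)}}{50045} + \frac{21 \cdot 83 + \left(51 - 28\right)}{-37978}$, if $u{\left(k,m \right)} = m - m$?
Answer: $- \frac{883}{18989} \approx -0.046501$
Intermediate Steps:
$u{\left(k,m \right)} = 0$
$\frac{u{\left(191,-167 \right)}}{50045} + \frac{21 \cdot 83 + \left(51 - 28\right)}{-37978} = \frac{0}{50045} + \frac{21 \cdot 83 + \left(51 - 28\right)}{-37978} = 0 \cdot \frac{1}{50045} + \left(1743 + \left(51 - 28\right)\right) \left(- \frac{1}{37978}\right) = 0 + \left(1743 + 23\right) \left(- \frac{1}{37978}\right) = 0 + 1766 \left(- \frac{1}{37978}\right) = 0 - \frac{883}{18989} = - \frac{883}{18989}$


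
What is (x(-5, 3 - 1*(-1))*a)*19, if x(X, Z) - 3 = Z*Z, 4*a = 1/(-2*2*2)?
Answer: -361/32 ≈ -11.281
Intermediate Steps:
a = -1/32 (a = 1/(4*((-2*2*2))) = 1/(4*((-4*2))) = (¼)/(-8) = (¼)*(-⅛) = -1/32 ≈ -0.031250)
x(X, Z) = 3 + Z² (x(X, Z) = 3 + Z*Z = 3 + Z²)
(x(-5, 3 - 1*(-1))*a)*19 = ((3 + (3 - 1*(-1))²)*(-1/32))*19 = ((3 + (3 + 1)²)*(-1/32))*19 = ((3 + 4²)*(-1/32))*19 = ((3 + 16)*(-1/32))*19 = (19*(-1/32))*19 = -19/32*19 = -361/32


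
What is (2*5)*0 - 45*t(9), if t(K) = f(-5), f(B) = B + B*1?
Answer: 450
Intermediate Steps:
f(B) = 2*B (f(B) = B + B = 2*B)
t(K) = -10 (t(K) = 2*(-5) = -10)
(2*5)*0 - 45*t(9) = (2*5)*0 - 45*(-10) = 10*0 + 450 = 0 + 450 = 450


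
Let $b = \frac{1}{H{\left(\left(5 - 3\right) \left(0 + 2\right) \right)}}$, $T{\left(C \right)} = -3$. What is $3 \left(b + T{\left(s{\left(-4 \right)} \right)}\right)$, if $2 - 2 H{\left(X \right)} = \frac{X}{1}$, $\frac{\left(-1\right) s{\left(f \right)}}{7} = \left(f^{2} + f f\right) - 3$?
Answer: $-12$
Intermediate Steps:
$s{\left(f \right)} = 21 - 14 f^{2}$ ($s{\left(f \right)} = - 7 \left(\left(f^{2} + f f\right) - 3\right) = - 7 \left(\left(f^{2} + f^{2}\right) - 3\right) = - 7 \left(2 f^{2} - 3\right) = - 7 \left(-3 + 2 f^{2}\right) = 21 - 14 f^{2}$)
$H{\left(X \right)} = 1 - \frac{X}{2}$ ($H{\left(X \right)} = 1 - \frac{X 1^{-1}}{2} = 1 - \frac{X 1}{2} = 1 - \frac{X}{2}$)
$b = -1$ ($b = \frac{1}{1 - \frac{\left(5 - 3\right) \left(0 + 2\right)}{2}} = \frac{1}{1 - \frac{2 \cdot 2}{2}} = \frac{1}{1 - 2} = \frac{1}{-1} = -1$)
$3 \left(b + T{\left(s{\left(-4 \right)} \right)}\right) = 3 \left(-1 - 3\right) = 3 \left(-4\right) = -12$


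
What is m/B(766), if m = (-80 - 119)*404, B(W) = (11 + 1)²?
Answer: -20099/36 ≈ -558.31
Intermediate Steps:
B(W) = 144 (B(W) = 12² = 144)
m = -80396 (m = -199*404 = -80396)
m/B(766) = -80396/144 = -80396*1/144 = -20099/36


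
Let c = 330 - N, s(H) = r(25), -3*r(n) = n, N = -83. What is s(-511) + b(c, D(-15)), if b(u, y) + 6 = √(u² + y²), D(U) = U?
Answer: -43/3 + √170794 ≈ 398.94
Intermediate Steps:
r(n) = -n/3
s(H) = -25/3 (s(H) = -⅓*25 = -25/3)
c = 413 (c = 330 - 1*(-83) = 330 + 83 = 413)
b(u, y) = -6 + √(u² + y²)
s(-511) + b(c, D(-15)) = -25/3 + (-6 + √(413² + (-15)²)) = -25/3 + (-6 + √(170569 + 225)) = -25/3 + (-6 + √170794) = -43/3 + √170794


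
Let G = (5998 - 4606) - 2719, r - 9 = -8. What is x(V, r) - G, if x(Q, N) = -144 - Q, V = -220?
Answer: 1403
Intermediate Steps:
r = 1 (r = 9 - 8 = 1)
G = -1327 (G = 1392 - 2719 = -1327)
x(V, r) - G = (-144 - 1*(-220)) - 1*(-1327) = (-144 + 220) + 1327 = 76 + 1327 = 1403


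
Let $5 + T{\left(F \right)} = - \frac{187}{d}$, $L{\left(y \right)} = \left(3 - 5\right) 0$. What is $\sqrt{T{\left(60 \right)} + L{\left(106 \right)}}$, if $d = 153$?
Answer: $\frac{2 i \sqrt{14}}{3} \approx 2.4944 i$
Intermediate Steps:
$L{\left(y \right)} = 0$ ($L{\left(y \right)} = \left(-2\right) 0 = 0$)
$T{\left(F \right)} = - \frac{56}{9}$ ($T{\left(F \right)} = -5 - \frac{187}{153} = -5 - \frac{11}{9} = - \frac{56}{9}$)
$\sqrt{T{\left(60 \right)} + L{\left(106 \right)}} = \sqrt{- \frac{56}{9} + 0} = \sqrt{- \frac{56}{9}} = \frac{2 i \sqrt{14}}{3}$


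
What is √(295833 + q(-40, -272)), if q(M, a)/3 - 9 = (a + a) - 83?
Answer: √293979 ≈ 542.20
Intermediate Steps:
q(M, a) = -222 + 6*a (q(M, a) = 27 + 3*((a + a) - 83) = 27 + 3*(2*a - 83) = 27 + 3*(-83 + 2*a) = 27 + (-249 + 6*a) = -222 + 6*a)
√(295833 + q(-40, -272)) = √(295833 + (-222 + 6*(-272))) = √(295833 + (-222 - 1632)) = √(295833 - 1854) = √293979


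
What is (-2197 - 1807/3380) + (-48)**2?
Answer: 27681/260 ≈ 106.47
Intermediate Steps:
(-2197 - 1807/3380) + (-48)**2 = (-2197 - 1807*1/3380) + 2304 = (-2197 - 139/260) + 2304 = -571359/260 + 2304 = 27681/260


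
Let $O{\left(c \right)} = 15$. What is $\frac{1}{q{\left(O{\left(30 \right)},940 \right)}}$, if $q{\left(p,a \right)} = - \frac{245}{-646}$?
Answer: $\frac{646}{245} \approx 2.6367$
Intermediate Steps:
$q{\left(p,a \right)} = \frac{245}{646}$ ($q{\left(p,a \right)} = \left(-245\right) \left(- \frac{1}{646}\right) = \frac{245}{646}$)
$\frac{1}{q{\left(O{\left(30 \right)},940 \right)}} = \frac{1}{\frac{245}{646}} = \frac{646}{245}$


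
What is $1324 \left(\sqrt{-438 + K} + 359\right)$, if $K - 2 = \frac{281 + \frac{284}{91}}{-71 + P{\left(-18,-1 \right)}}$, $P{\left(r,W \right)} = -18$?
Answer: $475316 + \frac{1324 i \sqrt{28808296881}}{8099} \approx 4.7532 \cdot 10^{5} + 27747.0 i$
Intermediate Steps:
$K = - \frac{9657}{8099}$ ($K = 2 + \frac{281 + \frac{284}{91}}{-71 - 18} = 2 + \frac{281 + 284 \cdot \frac{1}{91}}{-89} = 2 + \left(281 + \frac{284}{91}\right) \left(- \frac{1}{89}\right) = 2 + \frac{25855}{91} \left(- \frac{1}{89}\right) = 2 - \frac{25855}{8099} = - \frac{9657}{8099} \approx -1.1924$)
$1324 \left(\sqrt{-438 + K} + 359\right) = 1324 \left(\sqrt{-438 - \frac{9657}{8099}} + 359\right) = 1324 \left(\sqrt{- \frac{3557019}{8099}} + 359\right) = 1324 \left(\frac{i \sqrt{28808296881}}{8099} + 359\right) = 1324 \left(359 + \frac{i \sqrt{28808296881}}{8099}\right) = 475316 + \frac{1324 i \sqrt{28808296881}}{8099}$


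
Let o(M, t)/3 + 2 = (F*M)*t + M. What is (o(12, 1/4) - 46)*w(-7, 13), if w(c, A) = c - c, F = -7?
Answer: 0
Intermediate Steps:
o(M, t) = -6 + 3*M - 21*M*t (o(M, t) = -6 + 3*((-7*M)*t + M) = -6 + 3*(-7*M*t + M) = -6 + 3*(M - 7*M*t) = -6 + (3*M - 21*M*t) = -6 + 3*M - 21*M*t)
w(c, A) = 0
(o(12, 1/4) - 46)*w(-7, 13) = ((-6 + 3*12 - 21*12/4) - 46)*0 = ((-6 + 36 - 21*12*1/4) - 46)*0 = ((-6 + 36 - 63) - 46)*0 = (-33 - 46)*0 = -79*0 = 0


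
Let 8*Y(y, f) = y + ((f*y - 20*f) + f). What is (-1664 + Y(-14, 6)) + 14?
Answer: -3353/2 ≈ -1676.5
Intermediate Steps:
Y(y, f) = -19*f/8 + y/8 + f*y/8 (Y(y, f) = (y + ((f*y - 20*f) + f))/8 = (y + ((-20*f + f*y) + f))/8 = (y + (-19*f + f*y))/8 = (y - 19*f + f*y)/8 = -19*f/8 + y/8 + f*y/8)
(-1664 + Y(-14, 6)) + 14 = (-1664 + (-19/8*6 + (⅛)*(-14) + (⅛)*6*(-14))) + 14 = (-1664 + (-57/4 - 7/4 - 21/2)) + 14 = (-1664 - 53/2) + 14 = -3381/2 + 14 = -3353/2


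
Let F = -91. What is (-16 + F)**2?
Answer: 11449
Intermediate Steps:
(-16 + F)**2 = (-16 - 91)**2 = (-107)**2 = 11449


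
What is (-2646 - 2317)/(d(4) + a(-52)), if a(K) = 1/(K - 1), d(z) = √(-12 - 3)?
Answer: 263039/42136 + 13941067*I*√15/42136 ≈ 6.2426 + 1281.4*I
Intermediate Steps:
d(z) = I*√15 (d(z) = √(-15) = I*√15)
a(K) = 1/(-1 + K)
(-2646 - 2317)/(d(4) + a(-52)) = (-2646 - 2317)/(I*√15 + 1/(-1 - 52)) = -4963/(I*√15 + 1/(-53)) = -4963/(I*√15 - 1/53) = -4963/(-1/53 + I*√15)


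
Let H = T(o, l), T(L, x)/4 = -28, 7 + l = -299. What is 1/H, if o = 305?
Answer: -1/112 ≈ -0.0089286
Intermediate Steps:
l = -306 (l = -7 - 299 = -306)
T(L, x) = -112 (T(L, x) = 4*(-28) = -112)
H = -112
1/H = 1/(-112) = -1/112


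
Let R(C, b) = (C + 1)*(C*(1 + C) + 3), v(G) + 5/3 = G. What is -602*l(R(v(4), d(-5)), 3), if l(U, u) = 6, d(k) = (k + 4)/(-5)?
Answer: -3612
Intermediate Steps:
v(G) = -5/3 + G
d(k) = -4/5 - k/5 (d(k) = (4 + k)*(-1/5) = -4/5 - k/5)
R(C, b) = (1 + C)*(3 + C*(1 + C))
-602*l(R(v(4), d(-5)), 3) = -602*6 = -3612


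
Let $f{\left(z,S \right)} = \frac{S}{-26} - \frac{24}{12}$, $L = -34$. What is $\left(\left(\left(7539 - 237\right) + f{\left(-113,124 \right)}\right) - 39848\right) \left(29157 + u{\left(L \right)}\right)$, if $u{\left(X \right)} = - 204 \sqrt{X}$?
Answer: $- \frac{12338834202}{13} + \frac{86329944 i \sqrt{34}}{13} \approx -9.4914 \cdot 10^{8} + 3.8722 \cdot 10^{7} i$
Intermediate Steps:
$f{\left(z,S \right)} = -2 - \frac{S}{26}$ ($f{\left(z,S \right)} = S \left(- \frac{1}{26}\right) - 2 = - \frac{S}{26} - 2 = -2 - \frac{S}{26}$)
$\left(\left(\left(7539 - 237\right) + f{\left(-113,124 \right)}\right) - 39848\right) \left(29157 + u{\left(L \right)}\right) = \left(\left(\left(7539 - 237\right) - \frac{88}{13}\right) - 39848\right) \left(29157 - 204 \sqrt{-34}\right) = \left(\left(7302 - \frac{88}{13}\right) - 39848\right) \left(29157 - 204 i \sqrt{34}\right) = \left(\frac{94838}{13} - 39848\right) \left(29157 - 204 i \sqrt{34}\right) = - \frac{423186 \left(29157 - 204 i \sqrt{34}\right)}{13} = - \frac{12338834202}{13} + \frac{86329944 i \sqrt{34}}{13}$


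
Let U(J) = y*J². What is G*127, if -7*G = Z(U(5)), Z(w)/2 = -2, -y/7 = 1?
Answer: 508/7 ≈ 72.571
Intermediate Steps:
y = -7 (y = -7*1 = -7)
U(J) = -7*J²
Z(w) = -4 (Z(w) = 2*(-2) = -4)
G = 4/7 (G = -⅐*(-4) = 4/7 ≈ 0.57143)
G*127 = (4/7)*127 = 508/7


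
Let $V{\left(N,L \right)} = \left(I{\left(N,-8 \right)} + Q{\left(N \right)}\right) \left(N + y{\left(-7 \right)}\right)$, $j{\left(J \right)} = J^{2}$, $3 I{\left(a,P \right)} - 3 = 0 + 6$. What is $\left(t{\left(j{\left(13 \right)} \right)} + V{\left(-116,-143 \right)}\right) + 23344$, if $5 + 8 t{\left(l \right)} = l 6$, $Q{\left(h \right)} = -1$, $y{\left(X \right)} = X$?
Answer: $\frac{185793}{8} \approx 23224.0$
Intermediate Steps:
$I{\left(a,P \right)} = 3$ ($I{\left(a,P \right)} = 1 + \frac{0 + 6}{3} = 1 + \frac{1}{3} \cdot 6 = 1 + 2 = 3$)
$t{\left(l \right)} = - \frac{5}{8} + \frac{3 l}{4}$ ($t{\left(l \right)} = - \frac{5}{8} + \frac{l 6}{8} = - \frac{5}{8} + \frac{6 l}{8} = - \frac{5}{8} + \frac{3 l}{4}$)
$V{\left(N,L \right)} = -14 + 2 N$ ($V{\left(N,L \right)} = \left(3 - 1\right) \left(N - 7\right) = 2 \left(-7 + N\right) = -14 + 2 N$)
$\left(t{\left(j{\left(13 \right)} \right)} + V{\left(-116,-143 \right)}\right) + 23344 = \left(\left(- \frac{5}{8} + \frac{3 \cdot 13^{2}}{4}\right) + \left(-14 + 2 \left(-116\right)\right)\right) + 23344 = \left(\left(- \frac{5}{8} + \frac{3}{4} \cdot 169\right) - 246\right) + 23344 = \left(\left(- \frac{5}{8} + \frac{507}{4}\right) - 246\right) + 23344 = \left(\frac{1009}{8} - 246\right) + 23344 = - \frac{959}{8} + 23344 = \frac{185793}{8}$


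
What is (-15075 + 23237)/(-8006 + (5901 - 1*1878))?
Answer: -1166/569 ≈ -2.0492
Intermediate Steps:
(-15075 + 23237)/(-8006 + (5901 - 1*1878)) = 8162/(-8006 + (5901 - 1878)) = 8162/(-8006 + 4023) = 8162/(-3983) = 8162*(-1/3983) = -1166/569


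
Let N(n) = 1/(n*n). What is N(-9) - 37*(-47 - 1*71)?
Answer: 353647/81 ≈ 4366.0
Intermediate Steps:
N(n) = n⁻² (N(n) = 1/(n²) = n⁻²)
N(-9) - 37*(-47 - 1*71) = (-9)⁻² - 37*(-47 - 1*71) = 1/81 - 37*(-47 - 71) = 1/81 - 37*(-118) = 1/81 + 4366 = 353647/81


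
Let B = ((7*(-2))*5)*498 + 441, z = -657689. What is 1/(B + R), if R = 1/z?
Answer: -657689/22636997692 ≈ -2.9054e-5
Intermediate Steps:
B = -34419 (B = -14*5*498 + 441 = -70*498 + 441 = -34860 + 441 = -34419)
R = -1/657689 (R = 1/(-657689) = -1/657689 ≈ -1.5205e-6)
1/(B + R) = 1/(-34419 - 1/657689) = 1/(-22636997692/657689) = -657689/22636997692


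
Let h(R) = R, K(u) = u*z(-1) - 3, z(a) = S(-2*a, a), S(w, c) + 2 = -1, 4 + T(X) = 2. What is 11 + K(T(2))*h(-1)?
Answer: 8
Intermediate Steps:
T(X) = -2 (T(X) = -4 + 2 = -2)
S(w, c) = -3 (S(w, c) = -2 - 1 = -3)
z(a) = -3
K(u) = -3 - 3*u (K(u) = u*(-3) - 3 = -3*u - 3 = -3 - 3*u)
11 + K(T(2))*h(-1) = 11 + (-3 - 3*(-2))*(-1) = 11 + (-3 + 6)*(-1) = 11 + 3*(-1) = 11 - 3 = 8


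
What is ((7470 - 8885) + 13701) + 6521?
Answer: 18807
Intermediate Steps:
((7470 - 8885) + 13701) + 6521 = (-1415 + 13701) + 6521 = 12286 + 6521 = 18807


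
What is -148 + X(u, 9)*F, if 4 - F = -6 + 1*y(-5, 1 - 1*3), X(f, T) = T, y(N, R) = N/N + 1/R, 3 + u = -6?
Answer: -125/2 ≈ -62.500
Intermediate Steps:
u = -9 (u = -3 - 6 = -9)
y(N, R) = 1 + 1/R
F = 19/2 (F = 4 - (-6 + 1*((1 + (1 - 1*3))/(1 - 1*3))) = 4 - (-6 + 1*((1 + (1 - 3))/(1 - 3))) = 4 - (-6 + 1*((1 - 2)/(-2))) = 4 - (-6 + 1*(-½*(-1))) = 4 - (-6 + 1*(½)) = 4 - (-6 + ½) = 4 - 1*(-11/2) = 4 + 11/2 = 19/2 ≈ 9.5000)
-148 + X(u, 9)*F = -148 + 9*(19/2) = -148 + 171/2 = -125/2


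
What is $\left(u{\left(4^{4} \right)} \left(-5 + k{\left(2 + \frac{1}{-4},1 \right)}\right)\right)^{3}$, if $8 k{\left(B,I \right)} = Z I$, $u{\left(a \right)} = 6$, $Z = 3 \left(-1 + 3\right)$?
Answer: $- \frac{132651}{8} \approx -16581.0$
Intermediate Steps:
$Z = 6$ ($Z = 3 \cdot 2 = 6$)
$k{\left(B,I \right)} = \frac{3 I}{4}$ ($k{\left(B,I \right)} = \frac{6 I}{8} = \frac{3 I}{4}$)
$\left(u{\left(4^{4} \right)} \left(-5 + k{\left(2 + \frac{1}{-4},1 \right)}\right)\right)^{3} = \left(6 \left(-5 + \frac{3}{4} \cdot 1\right)\right)^{3} = \left(6 \left(-5 + \frac{3}{4}\right)\right)^{3} = \left(6 \left(- \frac{17}{4}\right)\right)^{3} = \left(- \frac{51}{2}\right)^{3} = - \frac{132651}{8}$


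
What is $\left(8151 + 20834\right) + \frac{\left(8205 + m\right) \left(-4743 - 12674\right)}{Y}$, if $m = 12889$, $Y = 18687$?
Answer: $\frac{174248497}{18687} \approx 9324.6$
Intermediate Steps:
$\left(8151 + 20834\right) + \frac{\left(8205 + m\right) \left(-4743 - 12674\right)}{Y} = \left(8151 + 20834\right) + \frac{\left(8205 + 12889\right) \left(-4743 - 12674\right)}{18687} = 28985 + 21094 \left(-17417\right) \frac{1}{18687} = 28985 - \frac{367394198}{18687} = \frac{174248497}{18687}$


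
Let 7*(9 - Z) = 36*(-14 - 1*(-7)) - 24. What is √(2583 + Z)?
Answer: 2*√32235/7 ≈ 51.297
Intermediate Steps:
Z = 339/7 (Z = 9 - (36*(-14 - 1*(-7)) - 24)/7 = 9 - (36*(-14 + 7) - 24)/7 = 9 - (36*(-7) - 24)/7 = 9 - (-252 - 24)/7 = 9 - ⅐*(-276) = 9 + 276/7 = 339/7 ≈ 48.429)
√(2583 + Z) = √(2583 + 339/7) = √(18420/7) = 2*√32235/7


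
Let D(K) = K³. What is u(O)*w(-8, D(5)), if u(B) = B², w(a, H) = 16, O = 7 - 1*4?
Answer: 144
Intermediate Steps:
O = 3 (O = 7 - 4 = 3)
u(O)*w(-8, D(5)) = 3²*16 = 9*16 = 144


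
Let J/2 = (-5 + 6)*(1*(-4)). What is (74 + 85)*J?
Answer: -1272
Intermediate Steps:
J = -8 (J = 2*((-5 + 6)*(1*(-4))) = 2*(1*(-4)) = 2*(-4) = -8)
(74 + 85)*J = (74 + 85)*(-8) = 159*(-8) = -1272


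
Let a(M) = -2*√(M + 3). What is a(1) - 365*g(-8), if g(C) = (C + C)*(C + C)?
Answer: -93444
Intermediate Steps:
a(M) = -2*√(3 + M)
g(C) = 4*C² (g(C) = (2*C)*(2*C) = 4*C²)
a(1) - 365*g(-8) = -2*√(3 + 1) - 1460*(-8)² = -2*√4 - 1460*64 = -2*2 - 365*256 = -4 - 93440 = -93444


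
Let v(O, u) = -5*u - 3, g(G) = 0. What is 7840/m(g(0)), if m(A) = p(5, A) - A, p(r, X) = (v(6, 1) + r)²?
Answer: 7840/9 ≈ 871.11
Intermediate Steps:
v(O, u) = -3 - 5*u
p(r, X) = (-8 + r)² (p(r, X) = ((-3 - 5*1) + r)² = ((-3 - 5) + r)² = (-8 + r)²)
m(A) = 9 - A (m(A) = (-8 + 5)² - A = (-3)² - A = 9 - A)
7840/m(g(0)) = 7840/(9 - 1*0) = 7840/(9 + 0) = 7840/9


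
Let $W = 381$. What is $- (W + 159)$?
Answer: $-540$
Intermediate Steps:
$- (W + 159) = - (381 + 159) = \left(-1\right) 540 = -540$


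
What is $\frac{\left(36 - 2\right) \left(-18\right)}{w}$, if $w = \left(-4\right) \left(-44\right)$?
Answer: $- \frac{153}{44} \approx -3.4773$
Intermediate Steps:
$w = 176$
$\frac{\left(36 - 2\right) \left(-18\right)}{w} = \frac{\left(36 - 2\right) \left(-18\right)}{176} = 34 \left(-18\right) \frac{1}{176} = \left(-612\right) \frac{1}{176} = - \frac{153}{44}$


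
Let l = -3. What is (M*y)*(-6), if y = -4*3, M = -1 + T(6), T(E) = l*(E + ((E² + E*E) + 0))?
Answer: -16920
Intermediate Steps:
T(E) = -6*E² - 3*E (T(E) = -3*(E + ((E² + E*E) + 0)) = -3*(E + ((E² + E²) + 0)) = -3*(E + (2*E² + 0)) = -3*(E + 2*E²) = -6*E² - 3*E)
M = -235 (M = -1 - 3*6*(1 + 2*6) = -1 - 3*6*(1 + 12) = -1 - 3*6*13 = -1 - 234 = -235)
y = -12
(M*y)*(-6) = -235*(-12)*(-6) = 2820*(-6) = -16920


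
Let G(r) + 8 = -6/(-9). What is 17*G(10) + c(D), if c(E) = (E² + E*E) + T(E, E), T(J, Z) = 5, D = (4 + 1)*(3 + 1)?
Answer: 2041/3 ≈ 680.33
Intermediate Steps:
D = 20 (D = 5*4 = 20)
c(E) = 5 + 2*E² (c(E) = (E² + E*E) + 5 = (E² + E²) + 5 = 2*E² + 5 = 5 + 2*E²)
G(r) = -22/3 (G(r) = -8 - 6/(-9) = -8 - 6*(-⅑) = -8 + ⅔ = -22/3)
17*G(10) + c(D) = 17*(-22/3) + (5 + 2*20²) = -374/3 + (5 + 2*400) = -374/3 + (5 + 800) = -374/3 + 805 = 2041/3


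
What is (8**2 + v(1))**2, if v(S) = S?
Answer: 4225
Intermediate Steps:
(8**2 + v(1))**2 = (8**2 + 1)**2 = (64 + 1)**2 = 65**2 = 4225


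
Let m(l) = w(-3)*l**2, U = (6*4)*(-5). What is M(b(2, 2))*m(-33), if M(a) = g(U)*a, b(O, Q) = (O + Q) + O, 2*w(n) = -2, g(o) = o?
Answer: 784080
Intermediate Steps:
U = -120 (U = 24*(-5) = -120)
w(n) = -1 (w(n) = (1/2)*(-2) = -1)
b(O, Q) = Q + 2*O
M(a) = -120*a
m(l) = -l**2
M(b(2, 2))*m(-33) = (-120*(2 + 2*2))*(-1*(-33)**2) = (-120*(2 + 4))*(-1*1089) = -120*6*(-1089) = -720*(-1089) = 784080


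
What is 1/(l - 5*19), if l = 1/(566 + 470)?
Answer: -1036/98419 ≈ -0.010526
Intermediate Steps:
l = 1/1036 ≈ 0.00096525
1/(l - 5*19) = 1/(1/1036 - 5*19) = 1/(1/1036 - 95) = 1/(-98419/1036) = -1036/98419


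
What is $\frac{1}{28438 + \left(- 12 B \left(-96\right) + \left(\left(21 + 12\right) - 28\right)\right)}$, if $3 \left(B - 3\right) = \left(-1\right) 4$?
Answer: $\frac{1}{30363} \approx 3.2935 \cdot 10^{-5}$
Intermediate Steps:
$B = \frac{5}{3}$ ($B = 3 + \frac{\left(-1\right) 4}{3} = 3 + \frac{1}{3} \left(-4\right) = 3 - \frac{4}{3} = \frac{5}{3} \approx 1.6667$)
$\frac{1}{28438 + \left(- 12 B \left(-96\right) + \left(\left(21 + 12\right) - 28\right)\right)} = \frac{1}{28438 + \left(\left(-12\right) \frac{5}{3} \left(-96\right) + \left(\left(21 + 12\right) - 28\right)\right)} = \frac{1}{28438 + \left(\left(-20\right) \left(-96\right) + \left(33 - 28\right)\right)} = \frac{1}{28438 + \left(1920 + 5\right)} = \frac{1}{28438 + 1925} = \frac{1}{30363}$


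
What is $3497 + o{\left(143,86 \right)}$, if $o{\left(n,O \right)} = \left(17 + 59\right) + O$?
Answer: $3659$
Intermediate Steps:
$o{\left(n,O \right)} = 76 + O$
$3497 + o{\left(143,86 \right)} = 3497 + \left(76 + 86\right) = 3497 + 162 = 3659$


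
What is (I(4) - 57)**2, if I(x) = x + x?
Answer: 2401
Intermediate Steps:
I(x) = 2*x
(I(4) - 57)**2 = (2*4 - 57)**2 = (8 - 57)**2 = (-49)**2 = 2401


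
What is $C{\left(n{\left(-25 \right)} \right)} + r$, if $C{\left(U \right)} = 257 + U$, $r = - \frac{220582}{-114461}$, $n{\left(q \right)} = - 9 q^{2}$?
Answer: $- \frac{614206066}{114461} \approx -5366.1$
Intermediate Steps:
$r = \frac{220582}{114461}$ ($r = \left(-220582\right) \left(- \frac{1}{114461}\right) = \frac{220582}{114461} \approx 1.9271$)
$C{\left(n{\left(-25 \right)} \right)} + r = \left(257 - 9 \left(-25\right)^{2}\right) + \frac{220582}{114461} = \left(257 - 5625\right) + \frac{220582}{114461} = -5368 + \frac{220582}{114461} = - \frac{614206066}{114461}$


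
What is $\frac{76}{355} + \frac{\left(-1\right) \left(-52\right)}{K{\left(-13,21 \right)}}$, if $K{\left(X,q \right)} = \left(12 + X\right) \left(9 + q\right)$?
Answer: $- \frac{1618}{1065} \approx -1.5192$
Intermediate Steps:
$K{\left(X,q \right)} = \left(9 + q\right) \left(12 + X\right)$
$\frac{76}{355} + \frac{\left(-1\right) \left(-52\right)}{K{\left(-13,21 \right)}} = \frac{76}{355} + \frac{\left(-1\right) \left(-52\right)}{108 + 9 \left(-13\right) + 12 \cdot 21 - 273} = 76 \cdot \frac{1}{355} + \frac{52}{108 - 117 + 252 - 273} = \frac{76}{355} + \frac{52}{-30} = \frac{76}{355} + 52 \left(- \frac{1}{30}\right) = \frac{76}{355} - \frac{26}{15} = - \frac{1618}{1065}$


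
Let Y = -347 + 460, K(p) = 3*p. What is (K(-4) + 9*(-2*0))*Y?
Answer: -1356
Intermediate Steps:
Y = 113
(K(-4) + 9*(-2*0))*Y = (3*(-4) + 9*(-2*0))*113 = (-12 + 9*0)*113 = (-12 + 0)*113 = -12*113 = -1356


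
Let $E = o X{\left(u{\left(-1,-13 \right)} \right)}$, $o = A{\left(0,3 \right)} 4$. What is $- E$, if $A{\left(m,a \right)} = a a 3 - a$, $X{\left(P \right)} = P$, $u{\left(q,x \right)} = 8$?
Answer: $-768$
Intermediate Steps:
$A{\left(m,a \right)} = - a + 3 a^{2}$ ($A{\left(m,a \right)} = a^{2} \cdot 3 - a = 3 a^{2} - a = - a + 3 a^{2}$)
$o = 96$ ($o = 3 \left(-1 + 3 \cdot 3\right) 4 = 3 \left(-1 + 9\right) 4 = 3 \cdot 8 \cdot 4 = 24 \cdot 4 = 96$)
$E = 768$ ($E = 96 \cdot 8 = 768$)
$- E = \left(-1\right) 768 = -768$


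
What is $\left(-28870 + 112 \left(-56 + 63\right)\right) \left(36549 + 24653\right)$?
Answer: $-1718919372$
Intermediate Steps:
$\left(-28870 + 112 \left(-56 + 63\right)\right) \left(36549 + 24653\right) = \left(-28870 + 112 \cdot 7\right) 61202 = \left(-28870 + 784\right) 61202 = \left(-28086\right) 61202 = -1718919372$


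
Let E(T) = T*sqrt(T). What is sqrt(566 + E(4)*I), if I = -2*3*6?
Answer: sqrt(278) ≈ 16.673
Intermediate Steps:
I = -36 (I = -6*6 = -36)
E(T) = T**(3/2)
sqrt(566 + E(4)*I) = sqrt(566 + 4**(3/2)*(-36)) = sqrt(566 + 8*(-36)) = sqrt(566 - 288) = sqrt(278)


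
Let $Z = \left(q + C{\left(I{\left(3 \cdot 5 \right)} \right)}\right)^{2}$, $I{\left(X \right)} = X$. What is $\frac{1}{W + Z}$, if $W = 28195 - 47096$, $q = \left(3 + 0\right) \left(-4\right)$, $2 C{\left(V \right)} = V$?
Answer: $- \frac{4}{75523} \approx -5.2964 \cdot 10^{-5}$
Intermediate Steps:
$C{\left(V \right)} = \frac{V}{2}$
$q = -12$ ($q = 3 \left(-4\right) = -12$)
$W = -18901$ ($W = 28195 - 47096 = -18901$)
$Z = \frac{81}{4}$ ($Z = \left(-12 + \frac{3 \cdot 5}{2}\right)^{2} = \left(-12 + \frac{1}{2} \cdot 15\right)^{2} = \left(-12 + \frac{15}{2}\right)^{2} = \left(- \frac{9}{2}\right)^{2} = \frac{81}{4} \approx 20.25$)
$\frac{1}{W + Z} = \frac{1}{-18901 + \frac{81}{4}} = \frac{1}{- \frac{75523}{4}} = - \frac{4}{75523}$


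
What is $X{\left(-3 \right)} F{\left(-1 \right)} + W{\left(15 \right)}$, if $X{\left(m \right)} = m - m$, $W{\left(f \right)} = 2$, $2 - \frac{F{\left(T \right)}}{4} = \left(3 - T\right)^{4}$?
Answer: $2$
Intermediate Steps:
$F{\left(T \right)} = 8 - 4 \left(3 - T\right)^{4}$
$X{\left(m \right)} = 0$
$X{\left(-3 \right)} F{\left(-1 \right)} + W{\left(15 \right)} = 0 \left(8 - 4 \left(-3 - 1\right)^{4}\right) + 2 = 0 \left(8 - 4 \left(-4\right)^{4}\right) + 2 = 0 \left(8 - 1024\right) + 2 = 0 \left(-1016\right) + 2 = 0 + 2 = 2$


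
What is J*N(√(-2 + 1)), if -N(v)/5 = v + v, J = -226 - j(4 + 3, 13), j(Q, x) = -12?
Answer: 2140*I ≈ 2140.0*I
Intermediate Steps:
J = -214 (J = -226 - 1*(-12) = -226 + 12 = -214)
N(v) = -10*v (N(v) = -5*(v + v) = -10*v)
J*N(√(-2 + 1)) = -(-2140)*√(-2 + 1) = -(-2140)*√(-1) = -(-2140)*I = 2140*I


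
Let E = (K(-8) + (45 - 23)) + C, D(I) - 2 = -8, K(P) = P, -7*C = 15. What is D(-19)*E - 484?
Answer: -3886/7 ≈ -555.14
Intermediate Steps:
C = -15/7 (C = -⅐*15 = -15/7 ≈ -2.1429)
D(I) = -6 (D(I) = 2 - 8 = -6)
E = 83/7 (E = (-8 + (45 - 23)) - 15/7 = (-8 + 22) - 15/7 = 14 - 15/7 = 83/7 ≈ 11.857)
D(-19)*E - 484 = -6*83/7 - 484 = -498/7 - 484 = -3886/7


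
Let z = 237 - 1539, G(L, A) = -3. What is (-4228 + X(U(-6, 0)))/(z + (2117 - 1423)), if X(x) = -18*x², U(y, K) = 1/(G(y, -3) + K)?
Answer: 2115/304 ≈ 6.9572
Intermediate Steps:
U(y, K) = 1/(-3 + K)
z = -1302
(-4228 + X(U(-6, 0)))/(z + (2117 - 1423)) = (-4228 - 18/(-3 + 0)²)/(-1302 + (2117 - 1423)) = (-4228 - 18*(1/(-3))²)/(-1302 + 694) = (-4228 - 18*(-⅓)²)/(-608) = (-4228 - 18*⅑)*(-1/608) = (-4228 - 2)*(-1/608) = -4230*(-1/608) = 2115/304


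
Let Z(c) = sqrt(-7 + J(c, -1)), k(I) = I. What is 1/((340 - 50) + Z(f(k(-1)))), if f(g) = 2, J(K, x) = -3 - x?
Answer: 290/84109 - 3*I/84109 ≈ 0.0034479 - 3.5668e-5*I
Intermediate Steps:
Z(c) = 3*I (Z(c) = sqrt(-7 + (-3 - 1*(-1))) = sqrt(-7 + (-3 + 1)) = sqrt(-7 - 2) = sqrt(-9) = 3*I)
1/((340 - 50) + Z(f(k(-1)))) = 1/((340 - 50) + 3*I) = 1/(290 + 3*I) = (290 - 3*I)/84109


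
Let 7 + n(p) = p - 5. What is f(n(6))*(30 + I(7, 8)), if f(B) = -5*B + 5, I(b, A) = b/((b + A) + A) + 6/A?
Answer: 99995/92 ≈ 1086.9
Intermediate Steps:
n(p) = -12 + p (n(p) = -7 + (p - 5) = -7 + (-5 + p) = -12 + p)
I(b, A) = 6/A + b/(b + 2*A) (I(b, A) = b/((A + b) + A) + 6/A = b/(b + 2*A) + 6/A = 6/A + b/(b + 2*A))
f(B) = 5 - 5*B
f(n(6))*(30 + I(7, 8)) = (5 - 5*(-12 + 6))*(30 + (6*7 + 12*8 + 8*7)/(8*(7 + 2*8))) = (5 - 5*(-6))*(30 + (42 + 96 + 56)/(8*(7 + 16))) = (5 + 30)*(30 + (⅛)*194/23) = 35*(30 + (⅛)*(1/23)*194) = 35*(30 + 97/92) = 35*(2857/92) = 99995/92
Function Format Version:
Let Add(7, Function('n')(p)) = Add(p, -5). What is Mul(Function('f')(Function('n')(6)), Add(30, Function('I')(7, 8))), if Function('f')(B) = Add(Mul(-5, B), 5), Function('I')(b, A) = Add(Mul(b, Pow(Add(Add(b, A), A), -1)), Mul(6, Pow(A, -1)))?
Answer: Rational(99995, 92) ≈ 1086.9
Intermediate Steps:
Function('n')(p) = Add(-12, p) (Function('n')(p) = Add(-7, Add(p, -5)) = Add(-7, Add(-5, p)) = Add(-12, p))
Function('I')(b, A) = Add(Mul(6, Pow(A, -1)), Mul(b, Pow(Add(b, Mul(2, A)), -1))) (Function('I')(b, A) = Add(Mul(b, Pow(Add(Add(A, b), A), -1)), Mul(6, Pow(A, -1))) = Add(Mul(b, Pow(Add(b, Mul(2, A)), -1)), Mul(6, Pow(A, -1))) = Add(Mul(6, Pow(A, -1)), Mul(b, Pow(Add(b, Mul(2, A)), -1))))
Function('f')(B) = Add(5, Mul(-5, B))
Mul(Function('f')(Function('n')(6)), Add(30, Function('I')(7, 8))) = Mul(Add(5, Mul(-5, Add(-12, 6))), Add(30, Mul(Pow(8, -1), Pow(Add(7, Mul(2, 8)), -1), Add(Mul(6, 7), Mul(12, 8), Mul(8, 7))))) = Mul(Add(5, Mul(-5, -6)), Add(30, Mul(Rational(1, 8), Pow(Add(7, 16), -1), Add(42, 96, 56)))) = Mul(Add(5, 30), Add(30, Mul(Rational(1, 8), Pow(23, -1), 194))) = Mul(35, Add(30, Mul(Rational(1, 8), Rational(1, 23), 194))) = Mul(35, Add(30, Rational(97, 92))) = Mul(35, Rational(2857, 92)) = Rational(99995, 92)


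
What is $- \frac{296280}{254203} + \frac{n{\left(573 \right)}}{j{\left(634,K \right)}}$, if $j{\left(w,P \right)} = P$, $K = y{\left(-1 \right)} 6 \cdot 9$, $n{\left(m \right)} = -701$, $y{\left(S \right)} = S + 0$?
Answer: $\frac{162197183}{13726962} \approx 11.816$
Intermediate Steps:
$y{\left(S \right)} = S$
$K = -54$ ($K = \left(-1\right) 6 \cdot 9 = \left(-6\right) 9 = -54$)
$- \frac{296280}{254203} + \frac{n{\left(573 \right)}}{j{\left(634,K \right)}} = - \frac{296280}{254203} - \frac{701}{-54} = \left(-296280\right) \frac{1}{254203} - - \frac{701}{54} = - \frac{296280}{254203} + \frac{701}{54} = \frac{162197183}{13726962}$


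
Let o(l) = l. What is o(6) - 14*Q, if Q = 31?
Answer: -428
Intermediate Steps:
o(6) - 14*Q = 6 - 14*31 = 6 - 434 = -428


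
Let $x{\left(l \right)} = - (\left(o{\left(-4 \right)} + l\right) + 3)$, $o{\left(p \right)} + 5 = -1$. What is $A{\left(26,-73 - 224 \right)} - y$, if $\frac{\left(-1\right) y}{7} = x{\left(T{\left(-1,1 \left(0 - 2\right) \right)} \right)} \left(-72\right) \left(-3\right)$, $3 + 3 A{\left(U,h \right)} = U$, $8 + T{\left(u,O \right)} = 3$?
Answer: $\frac{36311}{3} \approx 12104.0$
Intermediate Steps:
$o{\left(p \right)} = -6$ ($o{\left(p \right)} = -5 - 1 = -6$)
$T{\left(u,O \right)} = -5$ ($T{\left(u,O \right)} = -8 + 3 = -5$)
$A{\left(U,h \right)} = -1 + \frac{U}{3}$
$x{\left(l \right)} = 3 - l$ ($x{\left(l \right)} = - (\left(-6 + l\right) + 3) = - (-3 + l) = 3 - l$)
$y = -12096$ ($y = - 7 \left(3 - -5\right) \left(-72\right) \left(-3\right) = - 7 \left(3 + 5\right) \left(-72\right) \left(-3\right) = - 7 \cdot 8 \left(-72\right) \left(-3\right) = - 7 \left(\left(-576\right) \left(-3\right)\right) = \left(-7\right) 1728 = -12096$)
$A{\left(26,-73 - 224 \right)} - y = \left(-1 + \frac{1}{3} \cdot 26\right) - -12096 = \left(-1 + \frac{26}{3}\right) + 12096 = \frac{23}{3} + 12096 = \frac{36311}{3}$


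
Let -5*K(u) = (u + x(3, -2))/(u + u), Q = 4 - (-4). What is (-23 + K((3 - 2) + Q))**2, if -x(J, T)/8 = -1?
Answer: 4355569/8100 ≈ 537.72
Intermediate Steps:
x(J, T) = 8 (x(J, T) = -8*(-1) = 8)
Q = 8 (Q = 4 - 1*(-4) = 4 + 4 = 8)
K(u) = -(8 + u)/(10*u) (K(u) = -(u + 8)/(5*(u + u)) = -(8 + u)/(5*(2*u)) = -(8 + u)*1/(2*u)/5 = -(8 + u)/(10*u))
(-23 + K((3 - 2) + Q))**2 = (-23 + (-8 - ((3 - 2) + 8))/(10*((3 - 2) + 8)))**2 = (-23 + (-8 - (1 + 8))/(10*(1 + 8)))**2 = (-23 + (1/10)*(-8 - 1*9)/9)**2 = (-23 + (1/10)*(1/9)*(-8 - 9))**2 = (-23 + (1/10)*(1/9)*(-17))**2 = (-23 - 17/90)**2 = (-2087/90)**2 = 4355569/8100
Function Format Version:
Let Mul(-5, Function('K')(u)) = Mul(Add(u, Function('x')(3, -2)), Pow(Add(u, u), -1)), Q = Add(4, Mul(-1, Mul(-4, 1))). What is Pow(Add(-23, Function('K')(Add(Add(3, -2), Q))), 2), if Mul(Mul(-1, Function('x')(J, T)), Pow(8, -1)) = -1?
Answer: Rational(4355569, 8100) ≈ 537.72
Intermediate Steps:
Function('x')(J, T) = 8 (Function('x')(J, T) = Mul(-8, -1) = 8)
Q = 8 (Q = Add(4, Mul(-1, -4)) = Add(4, 4) = 8)
Function('K')(u) = Mul(Rational(-1, 10), Pow(u, -1), Add(8, u)) (Function('K')(u) = Mul(Rational(-1, 5), Mul(Add(u, 8), Pow(Add(u, u), -1))) = Mul(Rational(-1, 5), Mul(Add(8, u), Pow(Mul(2, u), -1))) = Mul(Rational(-1, 5), Mul(Add(8, u), Mul(Rational(1, 2), Pow(u, -1)))) = Mul(Rational(-1, 5), Mul(Rational(1, 2), Pow(u, -1), Add(8, u))) = Mul(Rational(-1, 10), Pow(u, -1), Add(8, u)))
Pow(Add(-23, Function('K')(Add(Add(3, -2), Q))), 2) = Pow(Add(-23, Mul(Rational(1, 10), Pow(Add(Add(3, -2), 8), -1), Add(-8, Mul(-1, Add(Add(3, -2), 8))))), 2) = Pow(Add(-23, Mul(Rational(1, 10), Pow(Add(1, 8), -1), Add(-8, Mul(-1, Add(1, 8))))), 2) = Pow(Add(-23, Mul(Rational(1, 10), Pow(9, -1), Add(-8, Mul(-1, 9)))), 2) = Pow(Add(-23, Mul(Rational(1, 10), Rational(1, 9), Add(-8, -9))), 2) = Pow(Add(-23, Mul(Rational(1, 10), Rational(1, 9), -17)), 2) = Pow(Add(-23, Rational(-17, 90)), 2) = Pow(Rational(-2087, 90), 2) = Rational(4355569, 8100)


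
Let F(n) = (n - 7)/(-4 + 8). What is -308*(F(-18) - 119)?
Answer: 38577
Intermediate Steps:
F(n) = -7/4 + n/4 (F(n) = (-7 + n)/4 = (-7 + n)*(1/4) = -7/4 + n/4)
-308*(F(-18) - 119) = -308*((-7/4 + (1/4)*(-18)) - 119) = -308*((-7/4 - 9/2) - 119) = -308*(-25/4 - 119) = -308*(-501/4) = 38577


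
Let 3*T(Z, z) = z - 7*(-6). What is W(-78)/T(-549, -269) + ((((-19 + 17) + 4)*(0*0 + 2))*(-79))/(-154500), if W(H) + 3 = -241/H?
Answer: 195883/227964750 ≈ 0.00085927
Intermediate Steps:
W(H) = -3 - 241/H
T(Z, z) = 14 + z/3 (T(Z, z) = (z - 7*(-6))/3 = (z + 42)/3 = (42 + z)/3 = 14 + z/3)
W(-78)/T(-549, -269) + ((((-19 + 17) + 4)*(0*0 + 2))*(-79))/(-154500) = (-3 - 241/(-78))/(14 + (⅓)*(-269)) + ((((-19 + 17) + 4)*(0*0 + 2))*(-79))/(-154500) = (-3 - 241*(-1/78))/(14 - 269/3) + (((-2 + 4)*(0 + 2))*(-79))*(-1/154500) = (-3 + 241/78)/(-227/3) + ((2*2)*(-79))*(-1/154500) = (7/78)*(-3/227) + (4*(-79))*(-1/154500) = -7/5902 - 316*(-1/154500) = -7/5902 + 79/38625 = 195883/227964750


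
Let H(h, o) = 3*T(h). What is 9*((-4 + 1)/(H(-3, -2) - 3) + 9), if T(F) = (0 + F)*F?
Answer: 639/8 ≈ 79.875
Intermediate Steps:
T(F) = F² (T(F) = F*F = F²)
H(h, o) = 3*h²
9*((-4 + 1)/(H(-3, -2) - 3) + 9) = 9*((-4 + 1)/(3*(-3)² - 3) + 9) = 9*(-3/(3*9 - 3) + 9) = 9*(-3/(27 - 3) + 9) = 9*(-3/24 + 9) = 9*(-3*1/24 + 9) = 9*(-⅛ + 9) = 9*(71/8) = 639/8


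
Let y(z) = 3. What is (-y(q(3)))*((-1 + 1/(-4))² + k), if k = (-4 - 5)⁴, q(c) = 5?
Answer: -315003/16 ≈ -19688.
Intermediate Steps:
k = 6561 (k = (-9)⁴ = 6561)
(-y(q(3)))*((-1 + 1/(-4))² + k) = (-1*3)*((-1 + 1/(-4))² + 6561) = -3*((-1 - ¼)² + 6561) = -3*((-5/4)² + 6561) = -3*(25/16 + 6561) = -3*105001/16 = -315003/16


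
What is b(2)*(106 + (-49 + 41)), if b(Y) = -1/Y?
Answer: -49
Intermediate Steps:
b(2)*(106 + (-49 + 41)) = (-1/2)*(106 + (-49 + 41)) = (-1*1/2)*(106 - 8) = -1/2*98 = -49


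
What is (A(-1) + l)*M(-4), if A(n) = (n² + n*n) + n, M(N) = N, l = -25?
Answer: 96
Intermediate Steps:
A(n) = n + 2*n² (A(n) = (n² + n²) + n = 2*n² + n = n + 2*n²)
(A(-1) + l)*M(-4) = (-(1 + 2*(-1)) - 25)*(-4) = (-(1 - 2) - 25)*(-4) = (-1*(-1) - 25)*(-4) = (1 - 25)*(-4) = -24*(-4) = 96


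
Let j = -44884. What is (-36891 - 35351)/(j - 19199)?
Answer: 1762/1563 ≈ 1.1273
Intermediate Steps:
(-36891 - 35351)/(j - 19199) = (-36891 - 35351)/(-44884 - 19199) = -72242/(-64083) = -72242*(-1/64083) = 1762/1563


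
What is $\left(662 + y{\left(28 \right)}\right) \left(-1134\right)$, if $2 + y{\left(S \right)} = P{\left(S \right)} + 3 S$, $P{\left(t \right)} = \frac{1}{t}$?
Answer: $- \frac{1687473}{2} \approx -8.4374 \cdot 10^{5}$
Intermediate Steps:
$y{\left(S \right)} = -2 + \frac{1}{S} + 3 S$ ($y{\left(S \right)} = -2 + \left(\frac{1}{S} + 3 S\right) = -2 + \frac{1}{S} + 3 S$)
$\left(662 + y{\left(28 \right)}\right) \left(-1134\right) = \left(662 + \left(-2 + \frac{1}{28} + 3 \cdot 28\right)\right) \left(-1134\right) = \left(662 + \left(-2 + \frac{1}{28} + 84\right)\right) \left(-1134\right) = \left(662 + \frac{2297}{28}\right) \left(-1134\right) = \frac{20833}{28} \left(-1134\right) = - \frac{1687473}{2}$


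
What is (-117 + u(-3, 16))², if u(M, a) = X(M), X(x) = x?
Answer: 14400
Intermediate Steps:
u(M, a) = M
(-117 + u(-3, 16))² = (-117 - 3)² = (-120)² = 14400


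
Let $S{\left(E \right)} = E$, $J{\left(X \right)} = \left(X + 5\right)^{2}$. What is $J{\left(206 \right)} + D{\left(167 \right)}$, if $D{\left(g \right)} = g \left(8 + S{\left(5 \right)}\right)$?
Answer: $46692$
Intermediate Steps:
$J{\left(X \right)} = \left(5 + X\right)^{2}$
$D{\left(g \right)} = 13 g$ ($D{\left(g \right)} = g \left(8 + 5\right) = g 13 = 13 g$)
$J{\left(206 \right)} + D{\left(167 \right)} = \left(5 + 206\right)^{2} + 13 \cdot 167 = 211^{2} + 2171 = 44521 + 2171 = 46692$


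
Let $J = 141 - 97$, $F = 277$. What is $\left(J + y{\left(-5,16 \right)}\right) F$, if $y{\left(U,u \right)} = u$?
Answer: $16620$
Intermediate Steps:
$J = 44$
$\left(J + y{\left(-5,16 \right)}\right) F = \left(44 + 16\right) 277 = 60 \cdot 277 = 16620$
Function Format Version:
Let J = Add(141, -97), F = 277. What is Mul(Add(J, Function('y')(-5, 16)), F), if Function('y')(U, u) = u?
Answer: 16620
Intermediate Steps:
J = 44
Mul(Add(J, Function('y')(-5, 16)), F) = Mul(Add(44, 16), 277) = Mul(60, 277) = 16620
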